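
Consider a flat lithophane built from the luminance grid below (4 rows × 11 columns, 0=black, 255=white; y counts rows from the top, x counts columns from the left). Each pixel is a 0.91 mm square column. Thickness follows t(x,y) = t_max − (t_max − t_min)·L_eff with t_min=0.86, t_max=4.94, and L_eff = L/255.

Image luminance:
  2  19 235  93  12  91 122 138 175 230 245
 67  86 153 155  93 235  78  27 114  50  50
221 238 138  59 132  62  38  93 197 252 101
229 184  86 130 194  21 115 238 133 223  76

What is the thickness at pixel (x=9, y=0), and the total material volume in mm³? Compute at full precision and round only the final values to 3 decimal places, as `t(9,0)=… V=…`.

t(9,0)=1.260 V=105.401

span = t_max - t_min = 4.94 - 0.86 = 4.080
L(9,0) = 230, L_eff = 230/255 = 0.901961
t(9,0) = 4.94 - 4.080·0.901961 = 1.260
Σt over all 4·11 pixels = 127.28
V = pitch²·Σt = 0.91²·127.28 = 105.401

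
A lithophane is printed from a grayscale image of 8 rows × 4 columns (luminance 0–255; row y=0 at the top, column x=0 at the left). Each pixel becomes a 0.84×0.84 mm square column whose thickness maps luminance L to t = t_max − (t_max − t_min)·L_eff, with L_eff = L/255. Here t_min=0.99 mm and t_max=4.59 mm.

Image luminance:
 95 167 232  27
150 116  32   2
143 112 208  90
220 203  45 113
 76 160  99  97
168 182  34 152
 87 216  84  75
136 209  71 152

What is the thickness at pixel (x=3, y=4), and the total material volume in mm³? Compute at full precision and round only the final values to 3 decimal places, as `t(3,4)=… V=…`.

span = t_max - t_min = 4.59 - 0.99 = 3.600
L(3,4) = 97, L_eff = 97/255 = 0.380392
t(3,4) = 4.59 - 3.600·0.380392 = 3.221
Σt over all 8·4 pixels = 38706/425 ≈ 91.0729412
V = pitch²·Σt = 0.84²·38706/425 = 64.261

t(3,4)=3.221 V=64.261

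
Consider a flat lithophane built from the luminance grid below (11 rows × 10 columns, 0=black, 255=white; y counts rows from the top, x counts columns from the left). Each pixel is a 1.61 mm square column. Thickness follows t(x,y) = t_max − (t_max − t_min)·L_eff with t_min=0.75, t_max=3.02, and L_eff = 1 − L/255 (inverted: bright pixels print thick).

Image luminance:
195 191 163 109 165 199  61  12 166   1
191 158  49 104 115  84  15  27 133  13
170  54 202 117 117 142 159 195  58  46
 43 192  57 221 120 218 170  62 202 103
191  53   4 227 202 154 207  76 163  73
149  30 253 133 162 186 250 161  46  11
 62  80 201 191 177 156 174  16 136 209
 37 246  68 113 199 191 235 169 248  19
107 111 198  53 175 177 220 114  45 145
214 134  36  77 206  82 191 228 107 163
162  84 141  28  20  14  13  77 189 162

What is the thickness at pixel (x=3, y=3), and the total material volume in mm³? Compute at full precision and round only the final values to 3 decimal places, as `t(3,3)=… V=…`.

t(3,3)=2.717 V=539.895

span = t_max - t_min = 3.02 - 0.75 = 2.270
L(3,3) = 221, L_eff = 1 - 221/255 = 0.133333 (inverted)
t(3,3) = 3.02 - 2.270·0.133333 = 2.717
Σt over all 11·10 pixels = 88521/425 ≈ 208.2847059
V = pitch²·Σt = 1.61²·88521/425 = 539.895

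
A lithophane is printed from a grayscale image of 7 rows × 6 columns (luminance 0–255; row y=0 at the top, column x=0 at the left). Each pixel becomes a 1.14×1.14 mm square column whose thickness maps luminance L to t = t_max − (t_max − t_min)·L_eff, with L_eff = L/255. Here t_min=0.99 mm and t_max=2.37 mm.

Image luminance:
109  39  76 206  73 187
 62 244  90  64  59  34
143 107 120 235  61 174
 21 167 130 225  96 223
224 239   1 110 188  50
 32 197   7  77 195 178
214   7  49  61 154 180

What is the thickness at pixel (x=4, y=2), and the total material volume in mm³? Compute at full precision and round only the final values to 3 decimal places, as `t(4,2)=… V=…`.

t(4,2)=2.040 V=93.437

span = t_max - t_min = 2.37 - 0.99 = 1.380
L(4,2) = 61, L_eff = 61/255 = 0.239216
t(4,2) = 2.37 - 1.380·0.239216 = 2.040
Σt over all 7·6 pixels = 305561/4250 ≈ 71.8967059
V = pitch²·Σt = 1.14²·305561/4250 = 93.437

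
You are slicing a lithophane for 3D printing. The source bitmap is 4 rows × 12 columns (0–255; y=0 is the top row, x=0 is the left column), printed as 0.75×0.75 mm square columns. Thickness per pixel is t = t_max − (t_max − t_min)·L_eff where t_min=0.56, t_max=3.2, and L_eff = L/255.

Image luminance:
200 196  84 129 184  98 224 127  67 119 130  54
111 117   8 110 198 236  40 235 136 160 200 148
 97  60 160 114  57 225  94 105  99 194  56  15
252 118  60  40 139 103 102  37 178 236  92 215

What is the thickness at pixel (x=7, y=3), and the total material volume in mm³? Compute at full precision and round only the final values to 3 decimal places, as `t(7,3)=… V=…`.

t(7,3)=2.817 V=50.533

span = t_max - t_min = 3.2 - 0.56 = 2.640
L(7,3) = 37, L_eff = 37/255 = 0.145098
t(7,3) = 3.2 - 2.640·0.145098 = 2.817
Σt over all 4·12 pixels = 190902/2125 ≈ 89.8362353
V = pitch²·Σt = 0.75²·190902/2125 = 50.533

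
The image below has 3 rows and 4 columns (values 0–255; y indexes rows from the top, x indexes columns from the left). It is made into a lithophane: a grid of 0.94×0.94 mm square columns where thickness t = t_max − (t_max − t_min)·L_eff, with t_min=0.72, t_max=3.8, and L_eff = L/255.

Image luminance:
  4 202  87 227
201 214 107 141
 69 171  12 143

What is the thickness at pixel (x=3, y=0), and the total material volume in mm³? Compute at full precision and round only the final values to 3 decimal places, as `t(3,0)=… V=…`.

span = t_max - t_min = 3.8 - 0.72 = 3.080
L(3,0) = 227, L_eff = 227/255 = 0.890196
t(3,0) = 3.8 - 3.080·0.890196 = 1.058
Σt over all 3·4 pixels = 56398/2125 ≈ 26.5402353
V = pitch²·Σt = 0.94²·56398/2125 = 23.451

t(3,0)=1.058 V=23.451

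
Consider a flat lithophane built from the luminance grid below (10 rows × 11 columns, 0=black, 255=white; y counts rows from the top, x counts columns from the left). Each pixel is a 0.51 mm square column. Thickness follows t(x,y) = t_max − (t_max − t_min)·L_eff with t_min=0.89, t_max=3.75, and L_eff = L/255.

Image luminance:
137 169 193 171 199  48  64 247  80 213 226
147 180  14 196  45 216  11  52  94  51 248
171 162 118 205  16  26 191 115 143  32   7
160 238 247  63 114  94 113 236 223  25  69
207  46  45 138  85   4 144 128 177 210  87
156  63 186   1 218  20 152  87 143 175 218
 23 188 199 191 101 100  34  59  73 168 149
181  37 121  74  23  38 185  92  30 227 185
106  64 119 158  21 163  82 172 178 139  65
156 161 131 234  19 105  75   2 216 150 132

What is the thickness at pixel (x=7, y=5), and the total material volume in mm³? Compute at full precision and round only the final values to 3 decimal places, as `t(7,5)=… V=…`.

span = t_max - t_min = 3.75 - 0.89 = 2.860
L(7,5) = 87, L_eff = 87/255 = 0.341176
t(7,5) = 3.75 - 2.860·0.341176 = 2.774
Σt over all 10·11 pixels = 331672/1275 ≈ 260.1349020
V = pitch²·Σt = 0.51²·331672/1275 = 67.661

t(7,5)=2.774 V=67.661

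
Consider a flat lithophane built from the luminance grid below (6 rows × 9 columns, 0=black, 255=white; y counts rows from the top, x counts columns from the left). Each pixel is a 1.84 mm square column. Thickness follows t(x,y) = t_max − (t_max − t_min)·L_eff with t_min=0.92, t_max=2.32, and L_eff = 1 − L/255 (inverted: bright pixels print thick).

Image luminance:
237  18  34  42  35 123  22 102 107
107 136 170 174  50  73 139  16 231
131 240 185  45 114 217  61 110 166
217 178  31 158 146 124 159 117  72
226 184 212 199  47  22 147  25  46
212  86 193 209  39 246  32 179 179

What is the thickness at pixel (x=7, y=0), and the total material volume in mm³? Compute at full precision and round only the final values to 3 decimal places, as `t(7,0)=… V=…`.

span = t_max - t_min = 2.32 - 0.92 = 1.400
L(7,0) = 102, L_eff = 1 - 102/255 = 0.600000 (inverted)
t(7,0) = 2.32 - 1.400·0.600000 = 1.480
Σt over all 6·9 pixels = 110732/1275 ≈ 86.8486275
V = pitch²·Σt = 1.84²·110732/1275 = 294.035

t(7,0)=1.480 V=294.035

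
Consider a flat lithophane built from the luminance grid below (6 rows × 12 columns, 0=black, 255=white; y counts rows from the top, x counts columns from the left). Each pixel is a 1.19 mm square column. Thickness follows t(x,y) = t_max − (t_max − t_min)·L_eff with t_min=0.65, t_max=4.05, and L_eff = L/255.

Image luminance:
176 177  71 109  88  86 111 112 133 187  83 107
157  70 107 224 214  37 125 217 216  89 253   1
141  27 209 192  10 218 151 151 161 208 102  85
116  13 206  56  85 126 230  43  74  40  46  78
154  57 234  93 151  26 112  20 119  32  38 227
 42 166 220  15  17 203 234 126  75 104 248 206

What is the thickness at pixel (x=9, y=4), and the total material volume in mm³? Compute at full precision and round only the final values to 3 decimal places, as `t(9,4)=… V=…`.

t(9,4)=3.623 V=246.080

span = t_max - t_min = 4.05 - 0.65 = 3.400
L(9,4) = 32, L_eff = 32/255 = 0.125490
t(9,4) = 4.05 - 3.400·0.125490 = 3.623
Σt over all 6·12 pixels = 13033/75 ≈ 173.7733333
V = pitch²·Σt = 1.19²·13033/75 = 246.080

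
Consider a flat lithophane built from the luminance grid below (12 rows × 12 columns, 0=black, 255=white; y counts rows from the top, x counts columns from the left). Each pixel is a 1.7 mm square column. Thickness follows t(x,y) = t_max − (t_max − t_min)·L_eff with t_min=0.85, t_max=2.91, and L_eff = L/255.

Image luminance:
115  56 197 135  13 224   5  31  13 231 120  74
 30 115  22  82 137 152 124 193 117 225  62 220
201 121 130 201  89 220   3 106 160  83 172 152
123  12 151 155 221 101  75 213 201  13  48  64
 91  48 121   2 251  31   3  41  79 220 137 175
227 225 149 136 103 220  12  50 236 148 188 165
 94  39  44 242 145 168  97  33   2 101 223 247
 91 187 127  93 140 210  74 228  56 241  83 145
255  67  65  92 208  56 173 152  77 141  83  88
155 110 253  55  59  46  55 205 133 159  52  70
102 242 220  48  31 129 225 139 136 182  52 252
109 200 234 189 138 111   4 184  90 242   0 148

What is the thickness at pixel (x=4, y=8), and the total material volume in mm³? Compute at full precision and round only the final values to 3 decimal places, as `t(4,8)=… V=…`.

t(4,8)=1.230 V=788.638

span = t_max - t_min = 2.91 - 0.85 = 2.060
L(4,8) = 208, L_eff = 208/255 = 0.815686
t(4,8) = 2.91 - 2.060·0.815686 = 1.230
Σt over all 12·12 pixels = 1739642/6375 ≈ 272.8850196
V = pitch²·Σt = 1.7²·1739642/6375 = 788.638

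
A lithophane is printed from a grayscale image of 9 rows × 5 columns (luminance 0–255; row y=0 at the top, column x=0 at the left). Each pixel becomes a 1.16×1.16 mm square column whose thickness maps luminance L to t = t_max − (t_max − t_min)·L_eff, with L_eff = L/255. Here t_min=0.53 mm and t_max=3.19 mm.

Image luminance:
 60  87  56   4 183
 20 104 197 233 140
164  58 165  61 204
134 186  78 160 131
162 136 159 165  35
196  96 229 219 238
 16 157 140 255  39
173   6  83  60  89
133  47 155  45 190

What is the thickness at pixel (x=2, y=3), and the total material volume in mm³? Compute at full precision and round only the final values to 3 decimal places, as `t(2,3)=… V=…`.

t(2,3)=2.376 V=113.883

span = t_max - t_min = 3.19 - 0.53 = 2.660
L(2,3) = 78, L_eff = 78/255 = 0.305882
t(2,3) = 3.19 - 2.660·0.305882 = 2.376
Σt over all 9·5 pixels = 2158157/25500 ≈ 84.6336078
V = pitch²·Σt = 1.16²·2158157/25500 = 113.883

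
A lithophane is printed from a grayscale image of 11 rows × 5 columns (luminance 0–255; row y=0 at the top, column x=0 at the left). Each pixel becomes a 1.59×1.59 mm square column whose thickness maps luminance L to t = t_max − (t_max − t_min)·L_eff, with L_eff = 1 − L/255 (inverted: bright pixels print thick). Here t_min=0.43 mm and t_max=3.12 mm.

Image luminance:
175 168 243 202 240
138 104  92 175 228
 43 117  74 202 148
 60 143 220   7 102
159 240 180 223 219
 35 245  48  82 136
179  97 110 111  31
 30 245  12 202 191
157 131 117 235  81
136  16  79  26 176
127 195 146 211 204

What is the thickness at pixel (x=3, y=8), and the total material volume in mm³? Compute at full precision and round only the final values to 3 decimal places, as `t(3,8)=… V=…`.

span = t_max - t_min = 3.12 - 0.43 = 2.690
L(3,8) = 235, L_eff = 1 - 235/255 = 0.078431 (inverted)
t(3,8) = 3.12 - 2.690·0.078431 = 2.909
Σt over all 11·5 pixels = 668123/6375 ≈ 104.8036078
V = pitch²·Σt = 1.59²·668123/6375 = 264.954

t(3,8)=2.909 V=264.954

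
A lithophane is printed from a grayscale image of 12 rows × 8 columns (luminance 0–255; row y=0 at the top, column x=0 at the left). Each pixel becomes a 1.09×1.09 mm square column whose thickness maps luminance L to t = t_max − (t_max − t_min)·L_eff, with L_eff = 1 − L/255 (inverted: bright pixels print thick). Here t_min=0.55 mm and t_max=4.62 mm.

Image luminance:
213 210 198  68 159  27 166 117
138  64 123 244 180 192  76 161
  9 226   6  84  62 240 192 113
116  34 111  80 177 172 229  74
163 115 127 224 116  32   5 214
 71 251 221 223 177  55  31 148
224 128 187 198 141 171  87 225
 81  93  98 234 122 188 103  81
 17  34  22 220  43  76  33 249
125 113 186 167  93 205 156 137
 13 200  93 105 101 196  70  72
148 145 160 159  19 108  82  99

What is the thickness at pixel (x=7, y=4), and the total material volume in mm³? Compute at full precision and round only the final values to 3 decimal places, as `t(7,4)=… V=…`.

span = t_max - t_min = 4.62 - 0.55 = 4.070
L(7,4) = 214, L_eff = 1 - 214/255 = 0.160784 (inverted)
t(7,4) = 4.62 - 4.070·0.160784 = 3.966
Σt over all 12·8 pixels = 2136629/8500 ≈ 251.3681176
V = pitch²·Σt = 1.09²·2136629/8500 = 298.650

t(7,4)=3.966 V=298.650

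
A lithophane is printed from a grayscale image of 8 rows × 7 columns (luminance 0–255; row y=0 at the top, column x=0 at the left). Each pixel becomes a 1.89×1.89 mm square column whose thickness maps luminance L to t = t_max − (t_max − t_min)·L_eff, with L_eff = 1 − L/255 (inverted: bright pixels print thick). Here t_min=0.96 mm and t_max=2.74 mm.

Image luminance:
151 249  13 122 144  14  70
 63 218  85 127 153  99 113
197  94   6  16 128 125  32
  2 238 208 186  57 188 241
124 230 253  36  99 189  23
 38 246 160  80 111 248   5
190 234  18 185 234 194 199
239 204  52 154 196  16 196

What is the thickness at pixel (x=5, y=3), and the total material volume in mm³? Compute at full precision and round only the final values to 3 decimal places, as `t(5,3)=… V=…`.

t(5,3)=2.272 V=378.847

span = t_max - t_min = 2.74 - 0.96 = 1.780
L(5,3) = 188, L_eff = 1 - 188/255 = 0.262745 (inverted)
t(5,3) = 2.74 - 1.780·0.262745 = 2.272
Σt over all 8·7 pixels = 676114/6375 ≈ 106.0570980
V = pitch²·Σt = 1.89²·676114/6375 = 378.847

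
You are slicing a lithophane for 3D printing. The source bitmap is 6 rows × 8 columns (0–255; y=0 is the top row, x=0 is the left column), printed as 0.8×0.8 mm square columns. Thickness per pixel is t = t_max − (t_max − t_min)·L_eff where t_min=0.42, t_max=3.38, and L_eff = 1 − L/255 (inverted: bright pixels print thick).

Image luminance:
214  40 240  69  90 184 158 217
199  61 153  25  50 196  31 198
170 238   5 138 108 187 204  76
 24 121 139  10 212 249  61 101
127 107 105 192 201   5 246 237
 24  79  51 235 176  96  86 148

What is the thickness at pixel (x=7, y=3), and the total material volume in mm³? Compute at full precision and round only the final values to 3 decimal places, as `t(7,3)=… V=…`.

span = t_max - t_min = 3.38 - 0.42 = 2.960
L(7,3) = 101, L_eff = 1 - 101/255 = 0.603922 (inverted)
t(7,3) = 3.38 - 2.960·0.603922 = 1.592
Σt over all 6·8 pixels = 593462/6375 ≈ 93.0920784
V = pitch²·Σt = 0.8²·593462/6375 = 59.579

t(7,3)=1.592 V=59.579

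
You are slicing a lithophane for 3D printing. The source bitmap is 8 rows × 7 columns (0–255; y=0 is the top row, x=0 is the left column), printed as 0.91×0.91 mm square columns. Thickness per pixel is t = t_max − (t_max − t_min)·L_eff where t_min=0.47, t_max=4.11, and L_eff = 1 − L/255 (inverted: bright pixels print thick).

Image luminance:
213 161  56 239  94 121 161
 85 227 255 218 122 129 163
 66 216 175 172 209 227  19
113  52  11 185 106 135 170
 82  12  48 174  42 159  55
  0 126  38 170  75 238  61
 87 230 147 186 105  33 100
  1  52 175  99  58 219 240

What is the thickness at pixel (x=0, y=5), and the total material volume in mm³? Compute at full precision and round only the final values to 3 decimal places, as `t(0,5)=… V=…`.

span = t_max - t_min = 4.11 - 0.47 = 3.640
L(0,5) = 0, L_eff = 1 - 0/255 = 1.000000 (inverted)
t(0,5) = 4.11 - 3.640·1.000000 = 0.470
Σt over all 8·7 pixels = 814982/6375 ≈ 127.8403137
V = pitch²·Σt = 0.91²·814982/6375 = 105.865

t(0,5)=0.470 V=105.865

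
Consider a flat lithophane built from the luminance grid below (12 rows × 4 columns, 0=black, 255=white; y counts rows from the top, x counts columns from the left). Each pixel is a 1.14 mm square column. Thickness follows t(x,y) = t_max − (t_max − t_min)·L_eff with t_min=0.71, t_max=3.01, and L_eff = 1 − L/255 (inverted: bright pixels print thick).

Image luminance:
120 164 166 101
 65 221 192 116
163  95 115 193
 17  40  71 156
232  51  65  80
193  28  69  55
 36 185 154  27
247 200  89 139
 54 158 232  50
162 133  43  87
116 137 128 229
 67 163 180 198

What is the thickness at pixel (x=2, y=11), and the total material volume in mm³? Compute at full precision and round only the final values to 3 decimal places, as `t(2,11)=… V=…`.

t(2,11)=2.334 V=114.411

span = t_max - t_min = 3.01 - 0.71 = 2.300
L(2,11) = 180, L_eff = 1 - 180/255 = 0.294118 (inverted)
t(2,11) = 3.01 - 2.300·0.294118 = 2.334
Σt over all 12·4 pixels = 7483/85 ≈ 88.0352941
V = pitch²·Σt = 1.14²·7483/85 = 114.411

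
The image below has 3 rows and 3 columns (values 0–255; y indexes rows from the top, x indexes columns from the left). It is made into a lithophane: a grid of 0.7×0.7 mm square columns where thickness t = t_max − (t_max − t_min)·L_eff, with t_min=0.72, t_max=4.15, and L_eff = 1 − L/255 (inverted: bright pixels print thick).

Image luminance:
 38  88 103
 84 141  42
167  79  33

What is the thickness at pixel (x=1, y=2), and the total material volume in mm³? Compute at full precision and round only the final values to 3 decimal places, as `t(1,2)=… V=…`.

span = t_max - t_min = 4.15 - 0.72 = 3.430
L(1,2) = 79, L_eff = 1 - 79/255 = 0.690196 (inverted)
t(1,2) = 4.15 - 3.430·0.690196 = 1.783
Σt over all 3·3 pixels = 86213/5100 ≈ 16.9045098
V = pitch²·Σt = 0.7²·86213/5100 = 8.283

t(1,2)=1.783 V=8.283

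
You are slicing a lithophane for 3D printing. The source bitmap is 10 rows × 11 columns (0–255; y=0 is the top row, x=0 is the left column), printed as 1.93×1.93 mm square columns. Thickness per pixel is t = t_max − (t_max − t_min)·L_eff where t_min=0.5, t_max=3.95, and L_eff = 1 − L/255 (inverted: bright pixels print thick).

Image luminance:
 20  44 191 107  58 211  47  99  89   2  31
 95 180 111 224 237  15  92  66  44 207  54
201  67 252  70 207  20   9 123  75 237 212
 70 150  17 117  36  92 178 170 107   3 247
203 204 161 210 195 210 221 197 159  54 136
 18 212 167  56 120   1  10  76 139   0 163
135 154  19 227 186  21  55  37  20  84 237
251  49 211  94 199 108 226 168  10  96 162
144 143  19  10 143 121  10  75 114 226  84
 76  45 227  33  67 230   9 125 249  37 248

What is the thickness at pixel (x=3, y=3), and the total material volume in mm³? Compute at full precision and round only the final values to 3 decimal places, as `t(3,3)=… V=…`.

t(3,3)=2.083 V=859.006

span = t_max - t_min = 3.95 - 0.5 = 3.450
L(3,3) = 117, L_eff = 1 - 117/255 = 0.541176 (inverted)
t(3,3) = 3.95 - 3.450·0.541176 = 2.083
Σt over all 10·11 pixels = 19602/85 ≈ 230.6117647
V = pitch²·Σt = 1.93²·19602/85 = 859.006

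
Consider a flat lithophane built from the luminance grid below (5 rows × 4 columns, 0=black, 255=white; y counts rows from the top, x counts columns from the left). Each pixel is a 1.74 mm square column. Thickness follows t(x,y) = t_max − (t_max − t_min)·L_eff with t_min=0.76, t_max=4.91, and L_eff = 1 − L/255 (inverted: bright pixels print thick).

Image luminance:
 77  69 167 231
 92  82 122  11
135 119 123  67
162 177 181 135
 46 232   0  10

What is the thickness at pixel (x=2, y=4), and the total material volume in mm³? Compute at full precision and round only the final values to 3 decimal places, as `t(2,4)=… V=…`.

t(2,4)=0.760 V=156.292

span = t_max - t_min = 4.91 - 0.76 = 4.150
L(2,4) = 0, L_eff = 1 - 0/255 = 1.000000 (inverted)
t(2,4) = 4.91 - 4.150·1.000000 = 0.760
Σt over all 5·4 pixels = 43879/850 ≈ 51.6223529
V = pitch²·Σt = 1.74²·43879/850 = 156.292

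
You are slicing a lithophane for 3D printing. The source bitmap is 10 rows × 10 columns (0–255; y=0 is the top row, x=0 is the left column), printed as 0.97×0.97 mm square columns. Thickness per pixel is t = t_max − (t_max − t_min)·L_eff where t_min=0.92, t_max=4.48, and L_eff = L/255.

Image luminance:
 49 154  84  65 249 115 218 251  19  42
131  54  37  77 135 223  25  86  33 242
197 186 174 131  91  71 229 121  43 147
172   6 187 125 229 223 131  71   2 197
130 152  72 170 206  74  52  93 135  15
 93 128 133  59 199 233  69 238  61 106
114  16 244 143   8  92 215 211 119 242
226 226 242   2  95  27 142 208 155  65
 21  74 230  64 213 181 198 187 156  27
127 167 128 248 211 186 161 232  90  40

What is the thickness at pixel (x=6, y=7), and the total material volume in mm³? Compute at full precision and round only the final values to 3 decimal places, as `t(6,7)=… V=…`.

t(6,7)=2.498 V=248.487

span = t_max - t_min = 4.48 - 0.92 = 3.560
L(6,7) = 142, L_eff = 142/255 = 0.556863
t(6,7) = 4.48 - 3.560·0.556863 = 2.498
Σt over all 10·10 pixels = 561201/2125 ≈ 264.0945882
V = pitch²·Σt = 0.97²·561201/2125 = 248.487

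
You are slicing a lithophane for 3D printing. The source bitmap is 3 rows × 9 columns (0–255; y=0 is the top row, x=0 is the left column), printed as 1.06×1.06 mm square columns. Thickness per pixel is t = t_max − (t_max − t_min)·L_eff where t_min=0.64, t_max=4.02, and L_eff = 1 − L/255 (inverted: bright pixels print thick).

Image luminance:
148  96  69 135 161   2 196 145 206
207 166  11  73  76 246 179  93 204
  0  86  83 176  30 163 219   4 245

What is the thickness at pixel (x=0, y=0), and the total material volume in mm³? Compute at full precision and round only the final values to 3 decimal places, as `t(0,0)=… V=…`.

span = t_max - t_min = 4.02 - 0.64 = 3.380
L(0,0) = 148, L_eff = 1 - 148/255 = 0.419608 (inverted)
t(0,0) = 4.02 - 3.380·0.419608 = 2.602
Σt over all 3·9 pixels = 798131/12750 ≈ 62.5985098
V = pitch²·Σt = 1.06²·798131/12750 = 70.336

t(0,0)=2.602 V=70.336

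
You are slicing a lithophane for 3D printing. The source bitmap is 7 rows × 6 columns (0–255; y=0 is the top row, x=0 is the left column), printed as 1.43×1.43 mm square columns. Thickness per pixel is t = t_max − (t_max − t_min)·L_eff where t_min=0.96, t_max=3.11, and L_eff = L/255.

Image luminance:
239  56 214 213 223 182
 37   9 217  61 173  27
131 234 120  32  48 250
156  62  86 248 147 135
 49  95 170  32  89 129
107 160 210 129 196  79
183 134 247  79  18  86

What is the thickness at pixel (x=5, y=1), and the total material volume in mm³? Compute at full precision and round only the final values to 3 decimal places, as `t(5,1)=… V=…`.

t(5,1)=2.882 V=172.416

span = t_max - t_min = 3.11 - 0.96 = 2.150
L(5,1) = 27, L_eff = 27/255 = 0.105882
t(5,1) = 3.11 - 2.150·0.105882 = 2.882
Σt over all 7·6 pixels = 215003/2550 ≈ 84.3149020
V = pitch²·Σt = 1.43²·215003/2550 = 172.416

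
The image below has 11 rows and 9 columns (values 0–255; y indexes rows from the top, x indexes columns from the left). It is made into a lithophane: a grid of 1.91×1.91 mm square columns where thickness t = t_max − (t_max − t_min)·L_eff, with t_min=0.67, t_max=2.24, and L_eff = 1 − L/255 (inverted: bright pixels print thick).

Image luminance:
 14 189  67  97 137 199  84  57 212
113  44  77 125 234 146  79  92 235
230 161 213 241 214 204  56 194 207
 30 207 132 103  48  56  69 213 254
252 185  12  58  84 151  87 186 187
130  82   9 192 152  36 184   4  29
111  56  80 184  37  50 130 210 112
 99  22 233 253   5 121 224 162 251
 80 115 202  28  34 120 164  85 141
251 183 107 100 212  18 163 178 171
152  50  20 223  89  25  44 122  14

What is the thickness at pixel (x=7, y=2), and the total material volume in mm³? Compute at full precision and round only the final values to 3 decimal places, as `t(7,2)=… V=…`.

span = t_max - t_min = 2.24 - 0.67 = 1.570
L(7,2) = 194, L_eff = 1 - 194/255 = 0.239216 (inverted)
t(7,2) = 2.24 - 1.570·0.239216 = 1.864
Σt over all 11·9 pixels = 3651403/25500 ≈ 143.1922745
V = pitch²·Σt = 1.91²·3651403/25500 = 522.380

t(7,2)=1.864 V=522.380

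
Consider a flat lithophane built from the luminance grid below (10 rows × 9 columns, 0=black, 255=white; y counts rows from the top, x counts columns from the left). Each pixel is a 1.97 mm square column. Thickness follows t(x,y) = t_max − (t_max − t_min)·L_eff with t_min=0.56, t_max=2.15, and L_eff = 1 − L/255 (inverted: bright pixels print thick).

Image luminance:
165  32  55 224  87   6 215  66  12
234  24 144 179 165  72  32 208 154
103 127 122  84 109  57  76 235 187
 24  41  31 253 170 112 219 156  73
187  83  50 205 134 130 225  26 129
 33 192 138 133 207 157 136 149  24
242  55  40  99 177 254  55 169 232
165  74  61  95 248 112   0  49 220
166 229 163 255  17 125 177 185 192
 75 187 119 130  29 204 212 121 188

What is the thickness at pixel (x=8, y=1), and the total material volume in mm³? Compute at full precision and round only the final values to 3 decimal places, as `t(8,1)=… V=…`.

span = t_max - t_min = 2.15 - 0.56 = 1.590
L(8,1) = 154, L_eff = 1 - 154/255 = 0.396078 (inverted)
t(8,1) = 2.15 - 1.590·0.396078 = 1.520
Σt over all 10·9 pixels = 262284/2125 ≈ 123.4277647
V = pitch²·Σt = 1.97²·262284/2125 = 479.011

t(8,1)=1.520 V=479.011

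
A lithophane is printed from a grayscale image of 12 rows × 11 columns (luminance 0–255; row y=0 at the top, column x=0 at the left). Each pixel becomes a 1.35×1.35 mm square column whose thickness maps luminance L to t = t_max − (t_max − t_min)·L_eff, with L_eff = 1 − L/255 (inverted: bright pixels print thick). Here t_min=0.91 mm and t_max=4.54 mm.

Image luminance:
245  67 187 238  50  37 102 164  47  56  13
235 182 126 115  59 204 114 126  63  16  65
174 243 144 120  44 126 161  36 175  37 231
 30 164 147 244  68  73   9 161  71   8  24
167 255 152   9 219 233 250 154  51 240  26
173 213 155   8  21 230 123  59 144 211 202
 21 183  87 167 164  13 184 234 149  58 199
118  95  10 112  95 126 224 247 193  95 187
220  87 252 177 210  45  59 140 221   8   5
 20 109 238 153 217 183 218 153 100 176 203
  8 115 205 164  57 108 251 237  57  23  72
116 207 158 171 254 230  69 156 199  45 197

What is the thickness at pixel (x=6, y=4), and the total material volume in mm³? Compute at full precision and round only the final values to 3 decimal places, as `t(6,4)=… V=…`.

t(6,4)=4.469 V=674.233

span = t_max - t_min = 4.54 - 0.91 = 3.630
L(6,4) = 250, L_eff = 1 - 250/255 = 0.019608 (inverted)
t(6,4) = 4.54 - 3.630·0.019608 = 4.469
Σt over all 12·11 pixels = 314457/850 ≈ 369.9494118
V = pitch²·Σt = 1.35²·314457/850 = 674.233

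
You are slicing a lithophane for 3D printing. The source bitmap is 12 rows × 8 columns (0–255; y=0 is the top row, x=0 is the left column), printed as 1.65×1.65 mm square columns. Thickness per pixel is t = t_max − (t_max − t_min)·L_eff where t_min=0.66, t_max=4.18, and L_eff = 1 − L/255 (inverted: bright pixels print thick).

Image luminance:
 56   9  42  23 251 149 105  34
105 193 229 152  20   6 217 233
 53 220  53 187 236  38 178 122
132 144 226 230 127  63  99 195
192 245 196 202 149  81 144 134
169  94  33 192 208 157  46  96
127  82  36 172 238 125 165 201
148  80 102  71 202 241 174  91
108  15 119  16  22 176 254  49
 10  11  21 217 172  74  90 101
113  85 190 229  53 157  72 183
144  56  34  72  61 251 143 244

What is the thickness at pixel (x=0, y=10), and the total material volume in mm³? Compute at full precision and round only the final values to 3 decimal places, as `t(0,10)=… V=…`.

span = t_max - t_min = 4.18 - 0.66 = 3.520
L(0,10) = 113, L_eff = 1 - 113/255 = 0.556863 (inverted)
t(0,10) = 4.18 - 3.520·0.556863 = 2.220
Σt over all 12·8 pixels = 1482976/6375 ≈ 232.6236863
V = pitch²·Σt = 1.65²·1482976/6375 = 633.318

t(0,10)=2.220 V=633.318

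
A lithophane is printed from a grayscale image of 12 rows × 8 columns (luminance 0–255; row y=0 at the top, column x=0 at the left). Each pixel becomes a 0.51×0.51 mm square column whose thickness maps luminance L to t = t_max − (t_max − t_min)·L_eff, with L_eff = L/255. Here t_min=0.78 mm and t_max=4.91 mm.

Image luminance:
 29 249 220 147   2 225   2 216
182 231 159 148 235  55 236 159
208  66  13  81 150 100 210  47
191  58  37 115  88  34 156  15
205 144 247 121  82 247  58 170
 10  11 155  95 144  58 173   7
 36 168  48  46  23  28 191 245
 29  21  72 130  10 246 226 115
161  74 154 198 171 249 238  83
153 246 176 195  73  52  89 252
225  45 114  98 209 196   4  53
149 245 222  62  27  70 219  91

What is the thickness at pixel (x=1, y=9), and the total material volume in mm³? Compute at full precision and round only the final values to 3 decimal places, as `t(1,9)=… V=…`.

span = t_max - t_min = 4.91 - 0.78 = 4.130
L(1,9) = 246, L_eff = 246/255 = 0.964706
t(1,9) = 4.91 - 4.130·0.964706 = 0.926
Σt over all 12·8 pixels = 3486823/12750 ≈ 273.4763137
V = pitch²·Σt = 0.51²·3486823/12750 = 71.131

t(1,9)=0.926 V=71.131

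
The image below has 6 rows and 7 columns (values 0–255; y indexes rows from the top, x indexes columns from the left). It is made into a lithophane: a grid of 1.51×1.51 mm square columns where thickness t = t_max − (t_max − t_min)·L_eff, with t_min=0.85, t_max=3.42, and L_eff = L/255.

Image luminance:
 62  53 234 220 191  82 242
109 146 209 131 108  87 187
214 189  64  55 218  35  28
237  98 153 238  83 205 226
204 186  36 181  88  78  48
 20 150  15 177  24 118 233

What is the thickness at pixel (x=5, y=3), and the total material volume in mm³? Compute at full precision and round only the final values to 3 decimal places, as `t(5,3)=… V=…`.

t(5,3)=1.354 V=197.402

span = t_max - t_min = 3.42 - 0.85 = 2.570
L(5,3) = 205, L_eff = 205/255 = 0.803922
t(5,3) = 3.42 - 2.570·0.803922 = 1.354
Σt over all 6·7 pixels = 1103843/12750 ≈ 86.5759216
V = pitch²·Σt = 1.51²·1103843/12750 = 197.402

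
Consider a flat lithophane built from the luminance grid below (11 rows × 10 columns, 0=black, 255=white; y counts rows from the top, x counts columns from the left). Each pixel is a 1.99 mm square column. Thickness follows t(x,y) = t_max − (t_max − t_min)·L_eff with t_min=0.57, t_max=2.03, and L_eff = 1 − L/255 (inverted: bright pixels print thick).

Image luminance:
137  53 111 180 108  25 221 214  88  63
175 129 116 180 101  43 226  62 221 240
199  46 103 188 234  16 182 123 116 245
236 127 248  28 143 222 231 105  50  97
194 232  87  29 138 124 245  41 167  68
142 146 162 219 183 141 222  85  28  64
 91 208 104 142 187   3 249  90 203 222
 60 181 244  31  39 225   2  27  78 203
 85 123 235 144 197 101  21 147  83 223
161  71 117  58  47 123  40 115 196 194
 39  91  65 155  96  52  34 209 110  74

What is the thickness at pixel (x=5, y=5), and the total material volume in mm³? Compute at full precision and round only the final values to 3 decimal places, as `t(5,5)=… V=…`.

t(5,5)=1.377 V=573.527

span = t_max - t_min = 2.03 - 0.57 = 1.460
L(5,5) = 141, L_eff = 1 - 141/255 = 0.447059 (inverted)
t(5,5) = 2.03 - 1.460·0.447059 = 1.377
Σt over all 11·10 pixels = 1846537/12750 ≈ 144.8264314
V = pitch²·Σt = 1.99²·1846537/12750 = 573.527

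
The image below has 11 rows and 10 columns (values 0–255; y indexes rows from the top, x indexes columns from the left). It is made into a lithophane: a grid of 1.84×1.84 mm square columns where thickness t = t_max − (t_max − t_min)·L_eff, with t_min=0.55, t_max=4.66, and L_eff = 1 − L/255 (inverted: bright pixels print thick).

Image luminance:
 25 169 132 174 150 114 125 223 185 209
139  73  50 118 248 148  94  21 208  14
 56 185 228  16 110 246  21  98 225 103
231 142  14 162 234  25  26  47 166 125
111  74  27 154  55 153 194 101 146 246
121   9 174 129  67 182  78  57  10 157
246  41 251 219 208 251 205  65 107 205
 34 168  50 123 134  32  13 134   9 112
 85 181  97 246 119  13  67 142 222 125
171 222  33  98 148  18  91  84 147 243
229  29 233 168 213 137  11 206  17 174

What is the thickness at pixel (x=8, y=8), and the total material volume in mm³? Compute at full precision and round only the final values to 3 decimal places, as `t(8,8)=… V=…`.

span = t_max - t_min = 4.66 - 0.55 = 4.110
L(8,8) = 222, L_eff = 1 - 222/255 = 0.129412 (inverted)
t(8,8) = 4.66 - 4.110·0.129412 = 4.128
Σt over all 11·10 pixels = 48371/170 ≈ 284.5352941
V = pitch²·Σt = 1.84²·48371/170 = 963.323

t(8,8)=4.128 V=963.323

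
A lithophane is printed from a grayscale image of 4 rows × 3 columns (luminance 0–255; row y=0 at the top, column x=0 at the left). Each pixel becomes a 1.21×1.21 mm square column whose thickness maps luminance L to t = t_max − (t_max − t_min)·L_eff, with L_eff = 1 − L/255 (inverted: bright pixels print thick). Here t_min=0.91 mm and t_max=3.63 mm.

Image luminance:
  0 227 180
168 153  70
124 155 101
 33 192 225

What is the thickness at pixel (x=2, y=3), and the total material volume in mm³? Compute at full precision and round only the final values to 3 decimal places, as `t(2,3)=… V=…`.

t(2,3)=3.310 V=41.413

span = t_max - t_min = 3.63 - 0.91 = 2.720
L(2,3) = 225, L_eff = 1 - 225/255 = 0.117647 (inverted)
t(2,3) = 3.63 - 2.720·0.117647 = 3.310
Σt over all 4·3 pixels = 10607/375 ≈ 28.2853333
V = pitch²·Σt = 1.21²·10607/375 = 41.413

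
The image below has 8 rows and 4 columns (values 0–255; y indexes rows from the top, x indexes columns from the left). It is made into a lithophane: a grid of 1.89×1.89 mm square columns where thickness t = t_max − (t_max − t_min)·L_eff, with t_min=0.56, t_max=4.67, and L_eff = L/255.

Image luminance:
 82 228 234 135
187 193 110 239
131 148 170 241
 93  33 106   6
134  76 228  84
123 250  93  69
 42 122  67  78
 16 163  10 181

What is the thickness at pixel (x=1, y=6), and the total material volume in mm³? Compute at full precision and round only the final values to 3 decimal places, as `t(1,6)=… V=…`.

t(1,6)=2.704 V=299.374

span = t_max - t_min = 4.67 - 0.56 = 4.110
L(1,6) = 122, L_eff = 122/255 = 0.478431
t(1,6) = 4.67 - 4.110·0.478431 = 2.704
Σt over all 8·4 pixels = 178094/2125 ≈ 83.8089412
V = pitch²·Σt = 1.89²·178094/2125 = 299.374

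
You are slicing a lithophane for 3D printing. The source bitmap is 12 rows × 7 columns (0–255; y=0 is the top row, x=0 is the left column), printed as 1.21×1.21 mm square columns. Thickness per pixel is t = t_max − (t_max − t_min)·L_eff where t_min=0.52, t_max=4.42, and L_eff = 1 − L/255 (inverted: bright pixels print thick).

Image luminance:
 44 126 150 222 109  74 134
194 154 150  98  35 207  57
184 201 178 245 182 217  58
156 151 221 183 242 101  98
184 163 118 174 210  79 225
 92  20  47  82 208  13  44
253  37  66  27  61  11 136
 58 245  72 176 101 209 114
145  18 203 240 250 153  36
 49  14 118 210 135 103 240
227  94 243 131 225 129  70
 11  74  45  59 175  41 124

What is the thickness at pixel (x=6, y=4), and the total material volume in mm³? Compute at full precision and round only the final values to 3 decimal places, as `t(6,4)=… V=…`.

span = t_max - t_min = 4.42 - 0.52 = 3.900
L(6,4) = 225, L_eff = 1 - 225/255 = 0.117647 (inverted)
t(6,4) = 4.42 - 3.900·0.117647 = 3.961
Σt over all 12·7 pixels = 89791/425 ≈ 211.2729412
V = pitch²·Σt = 1.21²·89791/425 = 309.325

t(6,4)=3.961 V=309.325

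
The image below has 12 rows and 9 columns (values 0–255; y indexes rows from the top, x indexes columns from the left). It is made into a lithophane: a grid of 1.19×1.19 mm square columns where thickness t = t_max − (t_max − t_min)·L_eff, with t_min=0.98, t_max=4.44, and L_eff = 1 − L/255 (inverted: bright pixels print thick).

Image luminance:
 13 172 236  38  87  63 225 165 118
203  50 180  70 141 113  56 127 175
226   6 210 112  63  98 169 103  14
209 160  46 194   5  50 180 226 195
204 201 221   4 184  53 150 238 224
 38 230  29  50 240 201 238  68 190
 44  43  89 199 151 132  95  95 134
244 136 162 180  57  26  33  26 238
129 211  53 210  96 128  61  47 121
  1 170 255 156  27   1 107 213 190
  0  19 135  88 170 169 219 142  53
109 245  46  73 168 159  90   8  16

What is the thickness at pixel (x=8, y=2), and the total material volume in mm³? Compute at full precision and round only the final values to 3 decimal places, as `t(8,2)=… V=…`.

span = t_max - t_min = 4.44 - 0.98 = 3.460
L(8,2) = 14, L_eff = 1 - 14/255 = 0.945098 (inverted)
t(8,2) = 4.44 - 3.460·0.945098 = 1.170
Σt over all 12·9 pixels = 4321/15 ≈ 288.0666667
V = pitch²·Σt = 1.19²·4321/15 = 407.931

t(8,2)=1.170 V=407.931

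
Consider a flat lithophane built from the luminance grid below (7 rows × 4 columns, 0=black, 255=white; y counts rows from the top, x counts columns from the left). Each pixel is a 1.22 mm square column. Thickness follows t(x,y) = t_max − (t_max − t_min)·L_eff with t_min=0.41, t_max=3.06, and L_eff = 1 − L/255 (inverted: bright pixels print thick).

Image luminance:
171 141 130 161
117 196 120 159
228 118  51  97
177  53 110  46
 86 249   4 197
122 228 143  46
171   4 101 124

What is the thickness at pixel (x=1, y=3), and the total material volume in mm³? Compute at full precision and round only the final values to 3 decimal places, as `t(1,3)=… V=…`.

span = t_max - t_min = 3.06 - 0.41 = 2.650
L(1,3) = 53, L_eff = 1 - 53/255 = 0.792157 (inverted)
t(1,3) = 3.06 - 2.650·0.792157 = 0.961
Σt over all 7·4 pixels = 123349/2550 ≈ 48.3721569
V = pitch²·Σt = 1.22²·123349/2550 = 71.997

t(1,3)=0.961 V=71.997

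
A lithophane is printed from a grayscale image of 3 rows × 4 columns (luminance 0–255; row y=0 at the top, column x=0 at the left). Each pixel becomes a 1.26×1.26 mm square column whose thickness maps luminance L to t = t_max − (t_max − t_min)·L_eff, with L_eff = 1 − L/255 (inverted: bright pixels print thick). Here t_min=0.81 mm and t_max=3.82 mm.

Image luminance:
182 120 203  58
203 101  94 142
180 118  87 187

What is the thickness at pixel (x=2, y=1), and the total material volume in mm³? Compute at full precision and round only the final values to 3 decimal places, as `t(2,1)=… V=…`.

span = t_max - t_min = 3.82 - 0.81 = 3.010
L(2,1) = 94, L_eff = 1 - 94/255 = 0.631373 (inverted)
t(2,1) = 3.82 - 3.010·0.631373 = 1.920
Σt over all 3·4 pixels = 150407/5100 ≈ 29.4915686
V = pitch²·Σt = 1.26²·150407/5100 = 46.821

t(2,1)=1.920 V=46.821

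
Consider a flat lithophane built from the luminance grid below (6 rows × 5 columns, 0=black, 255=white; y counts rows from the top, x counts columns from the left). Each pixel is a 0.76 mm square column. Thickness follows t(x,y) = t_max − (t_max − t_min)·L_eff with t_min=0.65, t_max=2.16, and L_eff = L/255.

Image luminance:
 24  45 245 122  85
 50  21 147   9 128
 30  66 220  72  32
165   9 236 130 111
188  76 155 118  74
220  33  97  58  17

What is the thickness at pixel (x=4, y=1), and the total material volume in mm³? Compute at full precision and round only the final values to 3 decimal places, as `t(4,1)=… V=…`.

t(4,1)=1.402 V=27.226

span = t_max - t_min = 2.16 - 0.65 = 1.510
L(4,1) = 128, L_eff = 128/255 = 0.501961
t(4,1) = 2.16 - 1.510·0.501961 = 1.402
Σt over all 6·5 pixels = 1201967/25500 ≈ 47.1359608
V = pitch²·Σt = 0.76²·1201967/25500 = 27.226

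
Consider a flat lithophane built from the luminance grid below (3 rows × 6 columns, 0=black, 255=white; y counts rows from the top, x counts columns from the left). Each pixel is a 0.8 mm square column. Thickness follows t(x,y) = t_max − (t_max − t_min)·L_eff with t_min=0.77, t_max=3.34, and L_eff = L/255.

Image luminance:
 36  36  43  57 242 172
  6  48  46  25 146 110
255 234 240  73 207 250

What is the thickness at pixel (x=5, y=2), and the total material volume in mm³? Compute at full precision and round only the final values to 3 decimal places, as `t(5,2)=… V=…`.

t(5,2)=0.820 V=24.119

span = t_max - t_min = 3.34 - 0.77 = 2.570
L(5,2) = 250, L_eff = 250/255 = 0.980392
t(5,2) = 3.34 - 2.570·0.980392 = 0.820
Σt over all 3·6 pixels = 160163/4250 ≈ 37.6854118
V = pitch²·Σt = 0.8²·160163/4250 = 24.119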